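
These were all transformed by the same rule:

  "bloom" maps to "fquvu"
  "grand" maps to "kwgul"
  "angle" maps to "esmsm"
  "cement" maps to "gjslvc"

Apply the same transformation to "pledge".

tqkkon

Each letter shifts forward by (position + 4), i.e. 4, 5, 6, … — the shift grows by one for each successive letter.
For pledge: p+4=t, l+5=q, e+6=k, d+7=k, g+8=o, e+9=n.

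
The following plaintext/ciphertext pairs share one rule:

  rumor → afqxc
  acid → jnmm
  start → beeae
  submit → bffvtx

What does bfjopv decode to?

Shifts by position in rumor: pos 0: r→a (+9), pos 1: u→f (+11), pos 2: m→q (+4), pos 3: o→x (+9), pos 4: r→c (+11) — repeating every 3. The shifts repeat in a cycle of length 3: positions 0,1,… shift by +9, +11, +4, then the pattern repeats.
Undoing it on bfjopv: b−9=s, f−11=u, j−4=f, o−9=f, p−11=e, v−4=r.

suffer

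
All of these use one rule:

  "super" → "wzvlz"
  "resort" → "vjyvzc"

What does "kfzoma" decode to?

In super: s→w is +4, u→z is +5, p→v is +6, e→l is +7 — the shift increases by 1 each position. Letter i (0-indexed) is shifted by i+4, so successive shifts are 4, 5, 6, ….
Reversing it on kfzoma: k−4=g, f−5=a, z−6=t, o−7=h, m−8=e, a−9=r.

gather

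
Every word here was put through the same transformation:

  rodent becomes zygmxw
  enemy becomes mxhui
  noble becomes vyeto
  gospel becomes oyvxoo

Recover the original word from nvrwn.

flood

Shifts by position in rodent: pos 0: r→z (+8), pos 1: o→y (+10), pos 2: d→g (+3), pos 3: e→m (+8), pos 4: n→x (+10), pos 5: t→w (+3) — repeating every 3. It's a Vigenère-style cipher with numeric key [8,10,3]: position i shifts by key[i mod 3].
Reversing it on nvrwn: n−8=f, v−10=l, r−3=o, w−8=o, n−10=d.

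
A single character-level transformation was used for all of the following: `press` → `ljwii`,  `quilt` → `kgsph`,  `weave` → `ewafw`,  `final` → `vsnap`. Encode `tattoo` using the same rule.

hahhmm

Each letter's alphabet position (a=0..z=25) is mapped through 25·x+0 mod 26 — an affine cipher.
For tattoo: t(19)→25·19+0≡7=h; a(0)→25·0+0≡0=a; t(19)→25·19+0≡7=h; t(19)→25·19+0≡7=h; o(14)→25·14+0≡12=m; o(14)→25·14+0≡12=m (all mod 26).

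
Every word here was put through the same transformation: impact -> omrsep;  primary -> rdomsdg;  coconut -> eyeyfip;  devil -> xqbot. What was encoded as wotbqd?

Each letter's alphabet position (a=0..z=25) is mapped through 19·x+18 mod 26 — an affine cipher.
Decoding wotbqd: w(22)→11·(22−18)≡18=s; o(14)→11·(14−18)≡8=i; t(19)→11·(19−18)≡11=l; b(1)→11·(1−18)≡21=v; q(16)→11·(16−18)≡4=e; d(3)→11·(3−18)≡17=r (all mod 26).

silver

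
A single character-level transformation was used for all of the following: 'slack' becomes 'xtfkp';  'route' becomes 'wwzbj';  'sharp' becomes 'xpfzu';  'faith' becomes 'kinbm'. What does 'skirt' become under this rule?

Shifts by position in slack: pos 0: s→x (+5), pos 1: l→t (+8), pos 2: a→f (+5), pos 3: c→k (+8) — repeating every 2. The shifts repeat in a cycle of length 2: positions 0,1,… shift by +5, +8, then the pattern repeats.
For skirt: s+5=x, k+8=s, i+5=n, r+8=z, t+5=y.

xsnzy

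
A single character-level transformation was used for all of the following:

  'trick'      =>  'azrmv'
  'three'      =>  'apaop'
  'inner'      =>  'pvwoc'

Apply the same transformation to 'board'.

In trick: t→a is +7, r→z is +8, i→r is +9, c→m is +10 — the shift increases by 1 each position. Each letter shifts forward by (position + 7), i.e. 7, 8, 9, … — the shift grows by one for each successive letter.
For board: b+7=i, o+8=w, a+9=j, r+10=b, d+11=o.

iwjbo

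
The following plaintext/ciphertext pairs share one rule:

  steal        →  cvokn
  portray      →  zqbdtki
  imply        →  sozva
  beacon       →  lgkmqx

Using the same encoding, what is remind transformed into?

Shifts by position in steal: pos 0: s→c (+10), pos 1: t→v (+2), pos 2: e→o (+10), pos 3: a→k (+10), pos 4: l→n (+2) — repeating every 3. A repeating key of period 3 is used — shifts +10, +2, +10 over and over.
Applying it to remind: r+10=b, e+2=g, m+10=w, i+10=s, n+2=p, d+10=n.

bgwspn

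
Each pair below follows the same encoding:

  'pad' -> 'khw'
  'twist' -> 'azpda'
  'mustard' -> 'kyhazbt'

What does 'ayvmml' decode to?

effort

The output letters match the input read backwards, each shifted +7: pad reversed is dap. Two steps: reverse the string, then apply a Caesar shift of +7.
Undoing it on ayvmml: shift back: a−7=t, y−7=r, v−7=o, m−7=f, m−7=f, l−7=e → troffe; then reverse → effort.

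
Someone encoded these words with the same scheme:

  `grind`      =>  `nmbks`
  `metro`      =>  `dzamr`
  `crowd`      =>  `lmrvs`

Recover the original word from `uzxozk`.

Each letter's alphabet position (a=0..z=25) is mapped through 7·x+23 mod 26 — an affine cipher.
Reversing it on uzxozk: u(20)→15·(20−23)≡7=h; z(25)→15·(25−23)≡4=e; x(23)→15·(23−23)≡0=a; o(14)→15·(14−23)≡21=v; z(25)→15·(25−23)≡4=e; k(10)→15·(10−23)≡13=n (all mod 26).

heaven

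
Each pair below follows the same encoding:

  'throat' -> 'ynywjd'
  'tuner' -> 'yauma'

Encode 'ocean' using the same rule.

In throat: t→y is +5, h→n is +6, r→y is +7, o→w is +8 — the shift increases by 1 each position. Each letter shifts forward by (position + 5), i.e. 5, 6, 7, … — the shift grows by one for each successive letter.
On ocean: o+5=t, c+6=i, e+7=l, a+8=i, n+9=w.

tiliw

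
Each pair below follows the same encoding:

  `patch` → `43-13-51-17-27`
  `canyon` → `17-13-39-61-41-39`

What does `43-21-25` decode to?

peg

p(#16)→43 and a(#1)→13: differences scale by 2, so n = 2·pos + 11. With a=1..z=26, the number is 2·pos + 11.
Decoding 43-21-25: 43→(43−11)÷2=16=p, 21→(21−11)÷2=5=e, 25→(25−11)÷2=7=g.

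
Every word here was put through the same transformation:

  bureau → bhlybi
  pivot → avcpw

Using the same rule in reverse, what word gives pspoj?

chili

Two steps: reverse the string, then apply a Caesar shift of +7.
Reversing it on pspoj: shift back: p−7=i, s−7=l, p−7=i, o−7=h, j−7=c → ilihc; then reverse → chili.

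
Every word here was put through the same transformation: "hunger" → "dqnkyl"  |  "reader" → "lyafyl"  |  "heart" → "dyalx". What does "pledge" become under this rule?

zbyfky

Each letter's alphabet position (a=0..z=25) is mapped through 19·x+0 mod 26 — an affine cipher.
On pledge: p(15)→19·15+0≡25=z; l(11)→19·11+0≡1=b; e(4)→19·4+0≡24=y; d(3)→19·3+0≡5=f; g(6)→19·6+0≡10=k; e(4)→19·4+0≡24=y (all mod 26).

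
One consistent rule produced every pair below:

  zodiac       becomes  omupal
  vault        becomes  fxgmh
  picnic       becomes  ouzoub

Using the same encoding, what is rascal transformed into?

xmoemd

Two steps: reverse the string, then apply a Caesar shift of +12.
On rascal: reverse → lacsar; then shift: l+12=x, a+12=m, c+12=o, s+12=e, a+12=m, r+12=d.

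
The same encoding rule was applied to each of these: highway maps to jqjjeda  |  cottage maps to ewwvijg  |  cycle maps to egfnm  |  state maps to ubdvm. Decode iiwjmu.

gather

The shifts repeat in a cycle of length 3: positions 0,1,… shift by +2, +8, +3, then the pattern repeats.
Reversing it on iiwjmu: i−2=g, i−8=a, w−3=t, j−2=h, m−8=e, u−3=r.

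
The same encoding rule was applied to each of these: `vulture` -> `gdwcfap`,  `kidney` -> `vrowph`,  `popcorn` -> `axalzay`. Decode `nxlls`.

Shifts by position in vulture: pos 0: v→g (+11), pos 1: u→d (+9), pos 2: l→w (+11), pos 3: t→c (+9) — repeating every 2. It's a Vigenère-style cipher with numeric key [11,9]: position i shifts by key[i mod 2].
Reversing it on nxlls: n−11=c, x−9=o, l−11=a, l−9=c, s−11=h.

coach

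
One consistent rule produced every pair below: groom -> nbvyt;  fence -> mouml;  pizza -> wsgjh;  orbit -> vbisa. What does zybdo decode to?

south

Shifts by position in groom: pos 0: g→n (+7), pos 1: r→b (+10), pos 2: o→v (+7), pos 3: o→y (+10) — repeating every 2. A repeating key of period 2 is used — shifts +7, +10 over and over.
Undoing it on zybdo: z−7=s, y−10=o, b−7=u, d−10=t, o−7=h.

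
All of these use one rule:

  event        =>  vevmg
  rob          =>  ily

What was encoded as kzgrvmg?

patient

Letters are reflected about the middle of the alphabet (position → 25−position): Atbash.
Decoding kzgrvmg: k↔p, z↔a, g↔t, r↔i, v↔e, m↔n, g↔t.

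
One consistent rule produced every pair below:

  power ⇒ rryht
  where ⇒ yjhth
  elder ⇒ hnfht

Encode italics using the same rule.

Vowels shift forward by 3 and consonants shift forward by 2.
Applying it to italics: i(vowel)+3=l, t(cons)+2=v, a(vowel)+3=d, l(cons)+2=n, i(vowel)+3=l, c(cons)+2=e, s(cons)+2=u.

lvdnleu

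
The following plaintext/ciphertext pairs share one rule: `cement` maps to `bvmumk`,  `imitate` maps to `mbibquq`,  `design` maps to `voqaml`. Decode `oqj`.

big

The output letters match the input read backwards, each shifted +8: cement reversed is tnemec. Read the word backwards and shift each letter +8.
Undoing it on oqj: shift back: o−8=g, q−8=i, j−8=b → gib; then reverse → big.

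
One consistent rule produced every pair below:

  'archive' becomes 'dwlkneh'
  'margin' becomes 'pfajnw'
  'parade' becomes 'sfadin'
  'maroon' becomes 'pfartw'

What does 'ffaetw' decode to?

carbon

Shifts by position in archive: pos 0: a→d (+3), pos 1: r→w (+5), pos 2: c→l (+9), pos 3: h→k (+3), pos 4: i→n (+5), pos 5: v→e (+9) — repeating every 3. The shifts repeat in a cycle of length 3: positions 0,1,… shift by +3, +5, +9, then the pattern repeats.
Decoding ffaetw: f−3=c, f−5=a, a−9=r, e−3=b, t−5=o, w−9=n.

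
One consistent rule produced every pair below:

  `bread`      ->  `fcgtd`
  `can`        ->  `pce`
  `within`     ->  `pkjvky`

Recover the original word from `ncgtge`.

The output letters match the input read backwards, each shifted +2: bread reversed is daerb. Two steps: reverse the string, then apply a Caesar shift of +2.
Reversing it on ncgtge: shift back: n−2=l, c−2=a, g−2=e, t−2=r, g−2=e, e−2=c → laerec; then reverse → cereal.

cereal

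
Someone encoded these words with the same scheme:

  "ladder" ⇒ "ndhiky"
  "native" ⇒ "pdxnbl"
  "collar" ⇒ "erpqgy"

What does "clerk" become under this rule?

The shift increases by 1 at each position, starting from +2: 2, 3, 4, ….
For clerk: c+2=e, l+3=o, e+4=i, r+5=w, k+6=q.

eoiwq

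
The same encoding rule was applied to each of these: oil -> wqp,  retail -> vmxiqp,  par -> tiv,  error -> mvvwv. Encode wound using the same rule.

awcrh

Two shifts are in play — +8 for a/e/i/o/u, +4 for every other letter.
For wound: w(cons)+4=a, o(vowel)+8=w, u(vowel)+8=c, n(cons)+4=r, d(cons)+4=h.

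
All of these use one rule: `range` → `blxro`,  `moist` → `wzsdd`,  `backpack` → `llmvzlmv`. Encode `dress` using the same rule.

ncodc

The shifts repeat in a cycle of length 2: positions 0,1,… shift by +10, +11, then the pattern repeats.
For dress: d+10=n, r+11=c, e+10=o, s+11=d, s+10=c.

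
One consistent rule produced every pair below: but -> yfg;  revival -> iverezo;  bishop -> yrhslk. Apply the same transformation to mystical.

Each pair mirrors across the alphabet (b↔y, u↔f, t↔g): positions sum to 25. Letters are reflected about the middle of the alphabet (position → 25−position): Atbash.
Applying it to mystical: m↔n, y↔b, s↔h, t↔g, i↔r, c↔x, a↔z, l↔o.

nbhgrxzo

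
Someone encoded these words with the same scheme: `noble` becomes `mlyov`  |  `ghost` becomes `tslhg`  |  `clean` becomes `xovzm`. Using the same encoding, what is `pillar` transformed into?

kroozi

Each pair mirrors across the alphabet (n↔m, o↔l, b↔y): positions sum to 25. Letters are reflected about the middle of the alphabet (position → 25−position): Atbash.
Applying it to pillar: p↔k, i↔r, l↔o, l↔o, a↔z, r↔i.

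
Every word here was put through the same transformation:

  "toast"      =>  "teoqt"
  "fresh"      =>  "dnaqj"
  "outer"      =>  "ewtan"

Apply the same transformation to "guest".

t(19)→t(19) and o(14)→e(4) fit y≡3x+14 (mod 26); the inverse of 3 mod 26 is 9. Treating letters as 0–25, the rule is x ↦ 3x + 14 (mod 26).
On guest: g(6)→3·6+14≡6=g; u(20)→3·20+14≡22=w; e(4)→3·4+14≡0=a; s(18)→3·18+14≡16=q; t(19)→3·19+14≡19=t (all mod 26).

gwaqt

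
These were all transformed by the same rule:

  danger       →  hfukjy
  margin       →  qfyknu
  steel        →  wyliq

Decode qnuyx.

minus

Shifts by position in danger: pos 0: d→h (+4), pos 1: a→f (+5), pos 2: n→u (+7), pos 3: g→k (+4), pos 4: e→j (+5), pos 5: r→y (+7) — repeating every 3. It's a Vigenère-style cipher with numeric key [4,5,7]: position i shifts by key[i mod 3].
Reversing it on qnuyx: q−4=m, n−5=i, u−7=n, y−4=u, x−5=s.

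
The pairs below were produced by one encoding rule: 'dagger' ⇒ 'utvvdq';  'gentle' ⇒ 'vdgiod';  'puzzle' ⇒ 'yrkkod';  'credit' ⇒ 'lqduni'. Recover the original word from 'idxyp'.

tempo

This is an affine cipher: with a=0,…,z=25, each position x becomes (9x+19) mod 26.
Decoding idxyp: i(8)→3·(8−19)≡19=t; d(3)→3·(3−19)≡4=e; x(23)→3·(23−19)≡12=m; y(24)→3·(24−19)≡15=p; p(15)→3·(15−19)≡14=o (all mod 26).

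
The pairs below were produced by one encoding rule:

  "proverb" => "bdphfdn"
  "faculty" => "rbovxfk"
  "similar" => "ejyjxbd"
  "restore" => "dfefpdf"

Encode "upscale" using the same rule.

vbeobxf

The shift depends on letter class: consonant p→b is +12, but vowel o→p is +1. Two shifts are in play — +1 for a/e/i/o/u, +12 for every other letter.
Applying it to upscale: u(vowel)+1=v, p(cons)+12=b, s(cons)+12=e, c(cons)+12=o, a(vowel)+1=b, l(cons)+12=x, e(vowel)+1=f.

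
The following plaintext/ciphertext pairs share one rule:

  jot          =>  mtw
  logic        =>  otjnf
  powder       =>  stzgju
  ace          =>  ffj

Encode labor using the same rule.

ofetu

Vowels shift forward by 5 and consonants shift forward by 3.
For labor: l(cons)+3=o, a(vowel)+5=f, b(cons)+3=e, o(vowel)+5=t, r(cons)+3=u.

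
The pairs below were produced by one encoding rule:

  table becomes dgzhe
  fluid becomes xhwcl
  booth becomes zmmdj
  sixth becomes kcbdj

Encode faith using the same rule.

t(19)→d(3) and a(0)→g(6) fit y≡19x+6 (mod 26); the inverse of 19 mod 26 is 11. Treating letters as 0–25, the rule is x ↦ 19x + 6 (mod 26).
Applying it to faith: f(5)→19·5+6≡23=x; a(0)→19·0+6≡6=g; i(8)→19·8+6≡2=c; t(19)→19·19+6≡3=d; h(7)→19·7+6≡9=j (all mod 26).

xgcdj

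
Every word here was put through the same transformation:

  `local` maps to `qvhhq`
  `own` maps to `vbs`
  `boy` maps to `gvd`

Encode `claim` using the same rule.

The shift depends on letter class: consonant l→q is +5, but vowel o→v is +7. The rule splits by letter class: vowels +7, consonants +5.
On claim: c(cons)+5=h, l(cons)+5=q, a(vowel)+7=h, i(vowel)+7=p, m(cons)+5=r.

hqhpr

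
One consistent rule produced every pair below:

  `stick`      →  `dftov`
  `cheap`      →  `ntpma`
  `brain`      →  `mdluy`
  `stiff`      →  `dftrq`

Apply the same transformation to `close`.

Shifts by position in stick: pos 0: s→d (+11), pos 1: t→f (+12), pos 2: i→t (+11), pos 3: c→o (+12) — repeating every 2. A repeating key of period 2 is used — shifts +11, +12 over and over.
For close: c+11=n, l+12=x, o+11=z, s+12=e, e+11=p.

nxzep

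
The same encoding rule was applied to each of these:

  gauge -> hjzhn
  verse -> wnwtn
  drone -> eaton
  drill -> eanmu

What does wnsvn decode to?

venue

Shifts by position in gauge: pos 0: g→h (+1), pos 1: a→j (+9), pos 2: u→z (+5), pos 3: g→h (+1), pos 4: e→n (+9) — repeating every 3. It's a Vigenère-style cipher with numeric key [1,9,5]: position i shifts by key[i mod 3].
Reversing it on wnsvn: w−1=v, n−9=e, s−5=n, v−1=u, n−9=e.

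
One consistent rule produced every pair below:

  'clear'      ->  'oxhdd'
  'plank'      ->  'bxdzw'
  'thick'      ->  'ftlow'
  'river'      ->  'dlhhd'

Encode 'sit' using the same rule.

The rule splits by letter class: vowels +3, consonants +12.
Applying it to sit: s(cons)+12=e, i(vowel)+3=l, t(cons)+12=f.

elf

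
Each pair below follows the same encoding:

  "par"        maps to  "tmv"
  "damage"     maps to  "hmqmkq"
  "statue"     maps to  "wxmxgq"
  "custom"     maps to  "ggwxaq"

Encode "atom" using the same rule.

The shift depends on letter class: consonant p→t is +4, but vowel a→m is +12. Vowels shift forward by 12 and consonants shift forward by 4.
Applying it to atom: a(vowel)+12=m, t(cons)+4=x, o(vowel)+12=a, m(cons)+4=q.

mxaq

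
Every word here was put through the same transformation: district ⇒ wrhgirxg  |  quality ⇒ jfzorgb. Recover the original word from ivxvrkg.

Each pair mirrors across the alphabet (d↔w, i↔r, s↔h): positions sum to 25. Each letter is replaced by its mirror in the alphabet: a↔z, b↔y, c↔x, and so on (the Atbash cipher).
Reversing it on ivxvrkg: i↔r, v↔e, x↔c, v↔e, r↔i, k↔p, g↔t.

receipt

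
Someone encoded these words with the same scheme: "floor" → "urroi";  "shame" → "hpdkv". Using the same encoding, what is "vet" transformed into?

The output letters match the input read backwards, each shifted +3: floor reversed is roolf. The word is reversed, then every letter is shifted forward by 3.
On vet: reverse → tev; then shift: t+3=w, e+3=h, v+3=y.

why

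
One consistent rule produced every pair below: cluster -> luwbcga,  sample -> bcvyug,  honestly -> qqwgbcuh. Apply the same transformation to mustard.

vwbccam

The rule splits by letter class: vowels +2, consonants +9.
On mustard: m(cons)+9=v, u(vowel)+2=w, s(cons)+9=b, t(cons)+9=c, a(vowel)+2=c, r(cons)+9=a, d(cons)+9=m.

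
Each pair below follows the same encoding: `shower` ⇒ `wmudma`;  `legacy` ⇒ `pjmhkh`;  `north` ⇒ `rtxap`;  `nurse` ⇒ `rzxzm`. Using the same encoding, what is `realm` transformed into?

vjgsu

In shower: s→w is +4, h→m is +5, o→u is +6, w→d is +7 — the shift increases by 1 each position. Letter i (0-indexed) is shifted by i+4, so successive shifts are 4, 5, 6, ….
For realm: r+4=v, e+5=j, a+6=g, l+7=s, m+8=u.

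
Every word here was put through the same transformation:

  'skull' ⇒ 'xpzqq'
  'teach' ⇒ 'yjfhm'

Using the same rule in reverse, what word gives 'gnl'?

This is a Caesar cipher with shift 5.
Reversing it on gnl: g−5=b, n−5=i, l−5=g.

big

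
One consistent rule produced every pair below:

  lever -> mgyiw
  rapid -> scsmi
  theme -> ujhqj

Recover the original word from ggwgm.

fetch

In lever: l→m is +1, e→g is +2, v→y is +3, e→i is +4 — the shift increases by 1 each position. Letter i (0-indexed) is shifted by i+1, so successive shifts are 1, 2, 3, ….
Reversing it on ggwgm: g−1=f, g−2=e, w−3=t, g−4=c, m−5=h.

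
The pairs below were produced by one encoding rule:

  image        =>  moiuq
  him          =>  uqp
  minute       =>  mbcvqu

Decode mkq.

Read the word backwards and shift each letter +8.
Reversing it on mkq: shift back: m−8=e, k−8=c, q−8=i → eci; then reverse → ice.

ice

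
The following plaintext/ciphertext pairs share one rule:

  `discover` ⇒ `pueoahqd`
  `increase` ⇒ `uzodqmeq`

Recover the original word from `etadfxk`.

shortly

Compare letters: d→p is +12, i→u is +12, s→e is +12 — a constant shift. Every letter moves 12 places later in the alphabet, wrapping around z→a.
Undoing it on etadfxk: e−12=s, t−12=h, a−12=o, d−12=r, f−12=t, x−12=l, k−12=y.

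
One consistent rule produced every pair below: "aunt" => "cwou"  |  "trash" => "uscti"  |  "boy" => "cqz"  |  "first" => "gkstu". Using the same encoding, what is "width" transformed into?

The shift depends on letter class: consonant n→o is +1, but vowel a→c is +2. Vowels shift forward by 2 and consonants shift forward by 1.
For width: w(cons)+1=x, i(vowel)+2=k, d(cons)+1=e, t(cons)+1=u, h(cons)+1=i.

xkeui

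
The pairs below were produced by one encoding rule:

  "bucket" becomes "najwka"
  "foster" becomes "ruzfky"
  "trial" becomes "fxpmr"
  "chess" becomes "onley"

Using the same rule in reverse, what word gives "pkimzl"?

Shifts by position in bucket: pos 0: b→n (+12), pos 1: u→a (+6), pos 2: c→j (+7), pos 3: k→w (+12), pos 4: e→k (+6), pos 5: t→a (+7) — repeating every 3. A repeating key of period 3 is used — shifts +12, +6, +7 over and over.
Undoing it on pkimzl: p−12=d, k−6=e, i−7=b, m−12=a, z−6=t, l−7=e.

debate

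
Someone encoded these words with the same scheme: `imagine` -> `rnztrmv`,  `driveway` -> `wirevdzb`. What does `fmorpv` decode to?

unlike

Each pair mirrors across the alphabet (i↔r, m↔n, a↔z): positions sum to 25. Letters are reflected about the middle of the alphabet (position → 25−position): Atbash.
Decoding fmorpv: f↔u, m↔n, o↔l, r↔i, p↔k, v↔e.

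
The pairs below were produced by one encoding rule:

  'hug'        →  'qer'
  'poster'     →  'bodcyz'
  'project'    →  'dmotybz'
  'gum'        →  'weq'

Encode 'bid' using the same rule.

The output letters match the input read backwards, each shifted +10: hug reversed is guh. Read the word backwards and shift each letter +10.
For bid: reverse → dib; then shift: d+10=n, i+10=s, b+10=l.

nsl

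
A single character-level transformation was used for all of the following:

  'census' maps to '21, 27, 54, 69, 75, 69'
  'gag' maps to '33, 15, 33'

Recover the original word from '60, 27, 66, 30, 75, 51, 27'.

perfume

c(#3)→21 and e(#5)→27: differences scale by 3, so n = 3·pos + 12. Each letter becomes 3×(its alphabet position, a=1..z=26) + 12.
Undoing it on 60, 27, 66, 30, 75, 51, 27: 60→(60−12)÷3=16=p, 27→(27−12)÷3=5=e, 66→(66−12)÷3=18=r, 30→(30−12)÷3=6=f, 75→(75−12)÷3=21=u, 51→(51−12)÷3=13=m, 27→(27−12)÷3=5=e.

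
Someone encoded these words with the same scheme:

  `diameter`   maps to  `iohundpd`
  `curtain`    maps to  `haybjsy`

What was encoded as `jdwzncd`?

In diameter: d→i is +5, i→o is +6, a→h is +7, m→u is +8 — the shift increases by 1 each position. Each letter shifts forward by (position + 5), i.e. 5, 6, 7, … — the shift grows by one for each successive letter.
Undoing it on jdwzncd: j−5=e, d−6=x, w−7=p, z−8=r, n−9=e, c−10=s, d−11=s.

express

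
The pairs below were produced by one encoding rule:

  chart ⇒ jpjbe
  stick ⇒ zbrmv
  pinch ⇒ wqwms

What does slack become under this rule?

In chart: c→j is +7, h→p is +8, a→j is +9, r→b is +10 — the shift increases by 1 each position. The shift increases by 1 at each position, starting from +7: 7, 8, 9, ….
Applying it to slack: s+7=z, l+8=t, a+9=j, c+10=m, k+11=v.

ztjmv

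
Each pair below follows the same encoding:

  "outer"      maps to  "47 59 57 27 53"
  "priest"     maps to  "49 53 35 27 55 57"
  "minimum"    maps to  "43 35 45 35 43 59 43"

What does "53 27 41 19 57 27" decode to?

With a=1..z=26, the number is 2·pos + 17.
Reversing it on 53 27 41 19 57 27: 53→(53−17)÷2=18=r, 27→(27−17)÷2=5=e, 41→(41−17)÷2=12=l, 19→(19−17)÷2=1=a, 57→(57−17)÷2=20=t, 27→(27−17)÷2=5=e.

relate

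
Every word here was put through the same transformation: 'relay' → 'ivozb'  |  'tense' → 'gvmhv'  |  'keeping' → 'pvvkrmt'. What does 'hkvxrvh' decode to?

Each pair mirrors across the alphabet (r↔i, e↔v, l↔o): positions sum to 25. Each letter is replaced by its mirror in the alphabet: a↔z, b↔y, c↔x, and so on (the Atbash cipher).
Undoing it on hkvxrvh: h↔s, k↔p, v↔e, x↔c, r↔i, v↔e, h↔s.

species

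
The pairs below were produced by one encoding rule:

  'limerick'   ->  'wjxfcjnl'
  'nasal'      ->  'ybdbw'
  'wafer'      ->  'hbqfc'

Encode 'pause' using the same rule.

abftp

Shifts by position in limerick: pos 0: l→w (+11), pos 1: i→j (+1), pos 2: m→x (+11), pos 3: e→f (+1) — repeating every 2. The shifts repeat in a cycle of length 2: positions 0,1,… shift by +11, +1, then the pattern repeats.
For pause: p+11=a, a+1=b, u+11=f, s+1=t, e+11=p.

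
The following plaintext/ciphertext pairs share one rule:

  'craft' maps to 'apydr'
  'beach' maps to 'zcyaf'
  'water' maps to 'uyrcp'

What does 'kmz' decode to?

Compare letters: c→a is +24, r→p is +24, a→y is +24 — a constant shift. Every letter moves 24 places later in the alphabet, wrapping around z→a.
Decoding kmz: k−24=m, m−24=o, z−24=b.

mob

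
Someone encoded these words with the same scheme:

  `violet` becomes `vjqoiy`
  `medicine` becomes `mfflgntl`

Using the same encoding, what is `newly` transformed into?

In violet: v→v is +0, i→j is +1, o→q is +2, l→o is +3 — the shift increases by 1 each position. Each letter shifts forward by its position index (0, 1, 2, …) — the shift grows by one for each successive letter.
On newly: n+0=n, e+1=f, w+2=y, l+3=o, y+4=c.

nfyoc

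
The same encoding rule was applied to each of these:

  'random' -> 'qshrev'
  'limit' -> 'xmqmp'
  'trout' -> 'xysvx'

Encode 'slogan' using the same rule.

rekspw

The output letters match the input read backwards, each shifted +4: random reversed is modnar. Two steps: reverse the string, then apply a Caesar shift of +4.
For slogan: reverse → nagols; then shift: n+4=r, a+4=e, g+4=k, o+4=s, l+4=p, s+4=w.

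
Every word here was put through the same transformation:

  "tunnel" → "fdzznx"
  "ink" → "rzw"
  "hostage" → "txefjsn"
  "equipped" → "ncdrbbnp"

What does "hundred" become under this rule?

tdzpdnp

The shift depends on letter class: consonant t→f is +12, but vowel u→d is +9. Vowels shift forward by 9 and consonants shift forward by 12.
Applying it to hundred: h(cons)+12=t, u(vowel)+9=d, n(cons)+12=z, d(cons)+12=p, r(cons)+12=d, e(vowel)+9=n, d(cons)+12=p.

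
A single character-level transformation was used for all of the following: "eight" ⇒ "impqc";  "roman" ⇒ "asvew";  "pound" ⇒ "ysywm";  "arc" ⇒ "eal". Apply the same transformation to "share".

Two shifts are in play — +4 for a/e/i/o/u, +9 for every other letter.
Applying it to share: s(cons)+9=b, h(cons)+9=q, a(vowel)+4=e, r(cons)+9=a, e(vowel)+4=i.

bqeai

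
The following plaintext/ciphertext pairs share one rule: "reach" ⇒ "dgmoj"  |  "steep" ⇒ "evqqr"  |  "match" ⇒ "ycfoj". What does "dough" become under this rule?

pqgsj

Shifts by position in reach: pos 0: r→d (+12), pos 1: e→g (+2), pos 2: a→m (+12), pos 3: c→o (+12), pos 4: h→j (+2) — repeating every 3. It's a Vigenère-style cipher with numeric key [12,2,12]: position i shifts by key[i mod 3].
For dough: d+12=p, o+2=q, u+12=g, g+12=s, h+2=j.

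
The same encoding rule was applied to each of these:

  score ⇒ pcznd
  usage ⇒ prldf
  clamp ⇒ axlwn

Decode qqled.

staff

Read the word backwards and shift each letter +11.
Reversing it on qqled: shift back: q−11=f, q−11=f, l−11=a, e−11=t, d−11=s → ffats; then reverse → staff.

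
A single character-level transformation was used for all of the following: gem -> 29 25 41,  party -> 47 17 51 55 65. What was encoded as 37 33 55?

kit

With a=1..z=26, the number is 2·pos + 15.
Reversing it on 37 33 55: 37→(37−15)÷2=11=k, 33→(33−15)÷2=9=i, 55→(55−15)÷2=20=t.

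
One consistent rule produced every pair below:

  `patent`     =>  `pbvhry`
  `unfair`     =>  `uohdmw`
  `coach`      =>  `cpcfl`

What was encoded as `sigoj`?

Each letter shifts forward by its position index (0, 1, 2, …) — the shift grows by one for each successive letter.
Reversing it on sigoj: s−0=s, i−1=h, g−2=e, o−3=l, j−4=f.

shelf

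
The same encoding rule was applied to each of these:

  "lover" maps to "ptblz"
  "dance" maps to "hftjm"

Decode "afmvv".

wagon

In lover: l→p is +4, o→t is +5, v→b is +6, e→l is +7 — the shift increases by 1 each position. Each letter shifts forward by (position + 4), i.e. 4, 5, 6, … — the shift grows by one for each successive letter.
Undoing it on afmvv: a−4=w, f−5=a, m−6=g, v−7=o, v−8=n.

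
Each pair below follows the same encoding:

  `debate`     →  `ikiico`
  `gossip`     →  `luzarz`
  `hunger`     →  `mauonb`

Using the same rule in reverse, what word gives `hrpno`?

In debate: d→i is +5, e→k is +6, b→i is +7, a→i is +8 — the shift increases by 1 each position. Each letter shifts forward by (position + 5), i.e. 5, 6, 7, … — the shift grows by one for each successive letter.
Undoing it on hrpno: h−5=c, r−6=l, p−7=i, n−8=f, o−9=f.

cliff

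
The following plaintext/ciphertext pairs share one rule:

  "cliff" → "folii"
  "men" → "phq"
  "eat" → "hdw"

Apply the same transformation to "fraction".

Every letter moves 3 places later in the alphabet, wrapping around z→a.
For fraction: f+3=i, r+3=u, a+3=d, c+3=f, t+3=w, i+3=l, o+3=r, n+3=q.

iudfwlrq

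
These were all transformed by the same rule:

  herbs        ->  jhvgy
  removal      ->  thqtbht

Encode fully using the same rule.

In herbs: h→j is +2, e→h is +3, r→v is +4, b→g is +5 — the shift increases by 1 each position. Each letter shifts forward by (position + 2), i.e. 2, 3, 4, … — the shift grows by one for each successive letter.
Applying it to fully: f+2=h, u+3=x, l+4=p, l+5=q, y+6=e.

hxpqe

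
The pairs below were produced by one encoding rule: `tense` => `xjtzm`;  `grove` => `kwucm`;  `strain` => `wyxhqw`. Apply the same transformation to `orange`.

The shift increases by 1 at each position, starting from +4: 4, 5, 6, ….
For orange: o+4=s, r+5=w, a+6=g, n+7=u, g+8=o, e+9=n.

swguon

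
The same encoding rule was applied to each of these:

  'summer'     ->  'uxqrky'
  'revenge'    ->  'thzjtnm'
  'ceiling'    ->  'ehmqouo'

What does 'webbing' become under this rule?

yhfgouo

In summer: s→u is +2, u→x is +3, m→q is +4, m→r is +5 — the shift increases by 1 each position. The shift increases by 1 at each position, starting from +2: 2, 3, 4, ….
For webbing: w+2=y, e+3=h, b+4=f, b+5=g, i+6=o, n+7=u, g+8=o.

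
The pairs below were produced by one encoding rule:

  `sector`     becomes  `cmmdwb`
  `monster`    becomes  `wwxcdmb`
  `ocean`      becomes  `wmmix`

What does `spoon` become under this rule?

The shift depends on letter class: consonant s→c is +10, but vowel e→m is +8. Two shifts are in play — +8 for a/e/i/o/u, +10 for every other letter.
Applying it to spoon: s(cons)+10=c, p(cons)+10=z, o(vowel)+8=w, o(vowel)+8=w, n(cons)+10=x.

czwwx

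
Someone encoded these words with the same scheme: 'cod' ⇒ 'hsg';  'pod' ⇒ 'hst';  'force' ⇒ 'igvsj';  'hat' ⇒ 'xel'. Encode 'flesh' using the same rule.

lwipj

The output letters match the input read backwards, each shifted +4: cod reversed is doc. Read the word backwards and shift each letter +4.
For flesh: reverse → hself; then shift: h+4=l, s+4=w, e+4=i, l+4=p, f+4=j.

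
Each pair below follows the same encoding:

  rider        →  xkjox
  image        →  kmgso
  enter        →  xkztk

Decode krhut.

noble

The output letters match the input read backwards, each shifted +6: rider reversed is redir. Read the word backwards and shift each letter +6.
Undoing it on krhut: shift back: k−6=e, r−6=l, h−6=b, u−6=o, t−6=n → elbon; then reverse → noble.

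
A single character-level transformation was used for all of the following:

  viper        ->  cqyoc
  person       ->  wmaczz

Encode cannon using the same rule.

jiwxzz

In viper: v→c is +7, i→q is +8, p→y is +9, e→o is +10 — the shift increases by 1 each position. The shift increases by 1 at each position, starting from +7: 7, 8, 9, ….
On cannon: c+7=j, a+8=i, n+9=w, n+10=x, o+11=z, n+12=z.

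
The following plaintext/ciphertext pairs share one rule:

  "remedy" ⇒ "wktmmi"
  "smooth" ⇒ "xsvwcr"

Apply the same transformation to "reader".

wkhlnb

The shift increases by 1 at each position, starting from +5: 5, 6, 7, ….
On reader: r+5=w, e+6=k, a+7=h, d+8=l, e+9=n, r+10=b.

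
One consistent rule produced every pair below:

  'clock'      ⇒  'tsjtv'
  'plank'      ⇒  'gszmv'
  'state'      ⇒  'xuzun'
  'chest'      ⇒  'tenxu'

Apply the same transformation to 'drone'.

qajmn

c(2)→t(19) and l(11)→s(18) fit y≡23x+25 (mod 26); the inverse of 23 mod 26 is 17. Treating letters as 0–25, the rule is x ↦ 23x + 25 (mod 26).
On drone: d(3)→23·3+25≡16=q; r(17)→23·17+25≡0=a; o(14)→23·14+25≡9=j; n(13)→23·13+25≡12=m; e(4)→23·4+25≡13=n (all mod 26).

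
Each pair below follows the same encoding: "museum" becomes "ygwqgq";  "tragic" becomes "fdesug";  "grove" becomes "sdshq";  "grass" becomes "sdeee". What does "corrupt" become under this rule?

Shifts by position in museum: pos 0: m→y (+12), pos 1: u→g (+12), pos 2: s→w (+4), pos 3: e→q (+12), pos 4: u→g (+12), pos 5: m→q (+4) — repeating every 3. The shifts repeat in a cycle of length 3: positions 0,1,… shift by +12, +12, +4, then the pattern repeats.
Applying it to corrupt: c+12=o, o+12=a, r+4=v, r+12=d, u+12=g, p+4=t, t+12=f.

oavdgtf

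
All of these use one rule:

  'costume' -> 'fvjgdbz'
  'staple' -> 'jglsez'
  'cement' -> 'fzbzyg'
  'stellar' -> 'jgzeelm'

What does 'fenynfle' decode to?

c(2)→f(5) and o(14)→v(21) fit y≡23x+11 (mod 26); the inverse of 23 mod 26 is 17. Treating letters as 0–25, the rule is x ↦ 23x + 11 (mod 26).
Reversing it on fenynfle: f(5)→17·(5−11)≡2=c; e(4)→17·(4−11)≡11=l; n(13)→17·(13−11)≡8=i; y(24)→17·(24−11)≡13=n; n(13)→17·(13−11)≡8=i; f(5)→17·(5−11)≡2=c; l(11)→17·(11−11)≡0=a; e(4)→17·(4−11)≡11=l (all mod 26).

clinical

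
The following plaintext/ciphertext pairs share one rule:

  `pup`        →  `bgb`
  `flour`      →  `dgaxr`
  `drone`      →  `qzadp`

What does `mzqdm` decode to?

The output letters match the input read backwards, each shifted +12: pup reversed is pup. Read the word backwards and shift each letter +12.
Undoing it on mzqdm: shift back: m−12=a, z−12=n, q−12=e, d−12=r, m−12=a → anera; then reverse → arena.

arena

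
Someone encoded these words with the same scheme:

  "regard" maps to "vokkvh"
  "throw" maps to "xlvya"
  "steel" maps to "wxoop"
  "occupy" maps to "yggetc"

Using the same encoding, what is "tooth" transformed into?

xyyxl

The shift depends on letter class: consonant r→v is +4, but vowel e→o is +10. Vowels shift forward by 10 and consonants shift forward by 4.
For tooth: t(cons)+4=x, o(vowel)+10=y, o(vowel)+10=y, t(cons)+4=x, h(cons)+4=l.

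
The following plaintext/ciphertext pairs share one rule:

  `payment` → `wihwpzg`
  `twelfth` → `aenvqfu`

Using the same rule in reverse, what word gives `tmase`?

merit

Letter i (0-indexed) is shifted by i+7, so successive shifts are 7, 8, 9, ….
Undoing it on tmase: t−7=m, m−8=e, a−9=r, s−10=i, e−11=t.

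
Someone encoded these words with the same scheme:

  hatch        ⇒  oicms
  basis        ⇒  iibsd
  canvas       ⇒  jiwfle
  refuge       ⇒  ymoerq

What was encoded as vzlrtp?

Each letter shifts forward by (position + 7), i.e. 7, 8, 9, … — the shift grows by one for each successive letter.
Reversing it on vzlrtp: v−7=o, z−8=r, l−9=c, r−10=h, t−11=i, p−12=d.

orchid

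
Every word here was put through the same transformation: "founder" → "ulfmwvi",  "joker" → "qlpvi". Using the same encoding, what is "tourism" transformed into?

Each pair mirrors across the alphabet (f↔u, o↔l, u↔f): positions sum to 25. Each letter is replaced by its mirror in the alphabet: a↔z, b↔y, c↔x, and so on (the Atbash cipher).
On tourism: t↔g, o↔l, u↔f, r↔i, i↔r, s↔h, m↔n.

glfirhn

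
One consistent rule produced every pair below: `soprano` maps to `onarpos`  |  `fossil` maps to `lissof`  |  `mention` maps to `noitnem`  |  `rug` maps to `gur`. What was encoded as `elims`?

The output letters match the input read backwards: soprano reversed is onarpos. It's just the letters in reverse order.
Decoding elims: then reverse → smile.

smile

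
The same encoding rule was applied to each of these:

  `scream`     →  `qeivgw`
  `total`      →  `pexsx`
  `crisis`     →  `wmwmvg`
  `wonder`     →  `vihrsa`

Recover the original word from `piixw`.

The output letters match the input read backwards, each shifted +4: scream reversed is maercs. Read the word backwards and shift each letter +4.
Reversing it on piixw: shift back: p−4=l, i−4=e, i−4=e, x−4=t, w−4=s → leets; then reverse → steel.

steel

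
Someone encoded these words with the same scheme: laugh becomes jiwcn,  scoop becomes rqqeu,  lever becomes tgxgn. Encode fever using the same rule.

The output letters match the input read backwards, each shifted +2: laugh reversed is hgual. The word is reversed, then every letter is shifted forward by 2.
Applying it to fever: reverse → revef; then shift: r+2=t, e+2=g, v+2=x, e+2=g, f+2=h.

tgxgh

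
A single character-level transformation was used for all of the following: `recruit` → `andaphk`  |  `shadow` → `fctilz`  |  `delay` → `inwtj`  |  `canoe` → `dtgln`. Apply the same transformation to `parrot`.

This is an affine cipher: with a=0,…,z=25, each position x becomes (5x+19) mod 26.
Applying it to parrot: p(15)→5·15+19≡16=q; a(0)→5·0+19≡19=t; r(17)→5·17+19≡0=a; r(17)→5·17+19≡0=a; o(14)→5·14+19≡11=l; t(19)→5·19+19≡10=k (all mod 26).

qtaalk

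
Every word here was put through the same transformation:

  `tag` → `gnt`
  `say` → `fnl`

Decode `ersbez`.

reform

Compare letters: t→g is +13, a→n is +13, g→t is +13 — a constant shift. It's a constant shift of +13 (ROT13).
Decoding ersbez: e−13=r, r−13=e, s−13=f, b−13=o, e−13=r, z−13=m.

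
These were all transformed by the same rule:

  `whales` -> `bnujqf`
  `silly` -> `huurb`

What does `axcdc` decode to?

tutor

The output letters match the input read backwards, each shifted +9: whales reversed is selahw. The word is reversed, then every letter is shifted forward by 9.
Decoding axcdc: shift back: a−9=r, x−9=o, c−9=t, d−9=u, c−9=t → rotut; then reverse → tutor.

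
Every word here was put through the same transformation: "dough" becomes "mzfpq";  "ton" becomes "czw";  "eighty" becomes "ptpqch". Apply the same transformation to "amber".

lvkpa

The shift depends on letter class: consonant d→m is +9, but vowel o→z is +11. The rule splits by letter class: vowels +11, consonants +9.
Applying it to amber: a(vowel)+11=l, m(cons)+9=v, b(cons)+9=k, e(vowel)+11=p, r(cons)+9=a.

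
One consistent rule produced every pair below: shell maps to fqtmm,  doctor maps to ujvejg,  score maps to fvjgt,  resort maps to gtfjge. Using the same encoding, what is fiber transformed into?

spwtg

s(18)→f(5) and h(7)→q(16) fit y≡25x+23 (mod 26); the inverse of 25 mod 26 is 25. Treating letters as 0–25, the rule is x ↦ 25x + 23 (mod 26).
Applying it to fiber: f(5)→25·5+23≡18=s; i(8)→25·8+23≡15=p; b(1)→25·1+23≡22=w; e(4)→25·4+23≡19=t; r(17)→25·17+23≡6=g (all mod 26).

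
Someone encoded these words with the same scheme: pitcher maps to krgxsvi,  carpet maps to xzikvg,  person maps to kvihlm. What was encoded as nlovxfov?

molecule

Each letter is replaced by its mirror in the alphabet: a↔z, b↔y, c↔x, and so on (the Atbash cipher).
Undoing it on nlovxfov: n↔m, l↔o, o↔l, v↔e, x↔c, f↔u, o↔l, v↔e.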